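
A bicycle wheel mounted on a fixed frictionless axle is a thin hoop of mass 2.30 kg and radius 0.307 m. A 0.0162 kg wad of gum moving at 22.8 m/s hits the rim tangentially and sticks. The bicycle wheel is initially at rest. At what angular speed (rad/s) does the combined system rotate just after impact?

About the axle the impulsive forces during the collision are internal, so angular momentum about that axis is conserved.
I_p = (2.30)(0.307)² = 0.2168 kg·m². Taking the sense of the wad of gum's angular momentum as positive, L_{wad} = m v R = (0.0162)(22.8)(0.307) = 0.1134 kg·m²/s.
L_i = 0 + 0.1134 = 0.1134 kg·m²/s.
After sticking, I_f = I_p + m R² = 0.2168 + (0.0162)(0.307)² = 0.2183 kg·m².
ω_f = L_i / I_f = 0.1134 / 0.2183 = 0.5194 rad/s.

|ω_f| ≈ 0.519 rad/s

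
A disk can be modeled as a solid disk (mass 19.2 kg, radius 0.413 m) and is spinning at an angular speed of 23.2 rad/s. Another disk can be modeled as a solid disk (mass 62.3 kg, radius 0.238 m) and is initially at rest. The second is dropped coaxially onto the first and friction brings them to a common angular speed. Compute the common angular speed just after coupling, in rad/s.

No external torque acts about the common axis, so total angular momentum is conserved.
Moments of inertia: I_A = ½(19.2)(0.413)² = 1.637 kg·m²; I_B = ½(62.3)(0.238)² = 1.764 kg·m².
Taking A's sense as positive: L = (1.637)(23.2) = 37.99 kg·m²·rad/s.
Combined I = 1.637 + 1.764 = 3.402 kg·m².
ω_f = L / I = 37.99 / 3.402 = 11.17 rad/s.

|ω_f| ≈ 11.2 rad/s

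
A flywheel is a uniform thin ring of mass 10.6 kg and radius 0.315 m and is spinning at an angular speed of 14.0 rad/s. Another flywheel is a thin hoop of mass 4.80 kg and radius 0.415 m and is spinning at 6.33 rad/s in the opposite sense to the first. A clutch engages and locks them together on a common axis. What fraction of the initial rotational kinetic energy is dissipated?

The coupling torques are internal; angular momentum about the shared axis is conserved.
Moments of inertia: I_A = (10.6)(0.315)² = 1.052 kg·m²; I_B = (4.80)(0.415)² = 0.8267 kg·m².
Taking A's sense as positive: L = (1.052)(14.0) − (0.8267)(6.33) = 9.492 kg·m²·rad/s.
Combined I = 1.052 + 0.8267 = 1.878 kg·m².
ω_f = L / I = 9.492 / 1.878 = 5.053 rad/s.
KE_i = ½ΣIω² = 119.6 J; KE_f = ½(1.878)(5.053)² = 23.98 J.
Fraction dissipated = (KE_i − KE_f)/KE_i = 0.7995.

fraction ≈ 0.800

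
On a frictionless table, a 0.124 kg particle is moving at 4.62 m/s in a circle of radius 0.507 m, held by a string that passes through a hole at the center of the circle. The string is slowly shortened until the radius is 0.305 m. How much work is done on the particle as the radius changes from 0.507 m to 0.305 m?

Central (radial) force ⇒ zero torque about the center ⇒ m v r is constant.
v₂ = v₁ r₁ / r₂ = (4.62)(0.507) / (0.305) = 7.680 m/s.
W = ΔKE = ½m(v₂² − v₁²) = 2.333 J.

W ≈ 2.33 J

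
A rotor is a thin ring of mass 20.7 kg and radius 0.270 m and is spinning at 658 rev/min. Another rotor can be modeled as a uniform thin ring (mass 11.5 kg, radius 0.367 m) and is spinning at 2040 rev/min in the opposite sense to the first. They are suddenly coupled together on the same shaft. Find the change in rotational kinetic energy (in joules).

The coupling torques are internal; angular momentum about the shared axis is conserved.
Moments of inertia: I_A = (20.7)(0.270)² = 1.509 kg·m²; I_B = (11.5)(0.367)² = 1.549 kg·m².
Taking A's sense as positive: L = (1.509)(658) − (1.549)(2040) = -2167 kg·m²·rpm.
Combined I = 1.509 + 1.549 = 3.058 kg·m².
ω_f = L / I = -2167 / 3.058 = -708.6 rpm.
KE_i = ½ΣIω² = 38930 J; KE_f = ½(3.058)(74.20)² = 8419 J.

ΔKE ≈ -30500 J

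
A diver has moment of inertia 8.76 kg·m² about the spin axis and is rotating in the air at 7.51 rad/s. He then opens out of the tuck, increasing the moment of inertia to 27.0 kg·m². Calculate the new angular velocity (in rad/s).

No external torque acts about the spin axis, so angular momentum is conserved.
ω₂ = I₁ω₁ / I₂ = (8.760)(7.51 rad/s) / (27.00) = 2.437 rad/s.

ω₂ ≈ 2.44 rad/s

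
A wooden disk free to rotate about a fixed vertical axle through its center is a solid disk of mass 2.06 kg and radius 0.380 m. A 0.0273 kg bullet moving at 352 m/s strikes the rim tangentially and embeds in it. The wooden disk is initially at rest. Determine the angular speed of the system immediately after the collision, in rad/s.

About the axle the impulsive forces during the collision are internal, so angular momentum about that axis is conserved.
I_p = ½(2.06)(0.380)² = 0.1487 kg·m². Taking the sense of the bullet's angular momentum as positive, L_{bullet} = m v R = (0.0273)(352)(0.380) = 3.652 kg·m²/s.
L_i = 0 + 3.652 = 3.652 kg·m²/s.
After sticking, I_f = I_p + m R² = 0.1487 + (0.0273)(0.380)² = 0.1527 kg·m².
ω_f = L_i / I_f = 3.652 / 0.1527 = 23.92 rad/s.

|ω_f| ≈ 23.9 rad/s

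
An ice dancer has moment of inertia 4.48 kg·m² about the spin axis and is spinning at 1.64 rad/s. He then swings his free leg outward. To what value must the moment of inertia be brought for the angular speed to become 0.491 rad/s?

I₂ ≈ 15.0 kg·m²

With no external torque about the axis, L is conserved: I₁ω₁ = I₂ω₂.
I₂ = I₁ω₁ / ω₂ = (4.48)(1.64) / (0.491) = 14.96 kg·m².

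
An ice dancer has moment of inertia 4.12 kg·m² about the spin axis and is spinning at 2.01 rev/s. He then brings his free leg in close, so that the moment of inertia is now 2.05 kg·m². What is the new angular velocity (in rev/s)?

With no external torque about the axis, L is conserved: I₁ω₁ = I₂ω₂.
ω₂ = I₁ω₁ / I₂ = (4.120)(2.01 rev/s) / (2.050) = 4.040 rev/s.

ω₂ ≈ 4.04 rev/s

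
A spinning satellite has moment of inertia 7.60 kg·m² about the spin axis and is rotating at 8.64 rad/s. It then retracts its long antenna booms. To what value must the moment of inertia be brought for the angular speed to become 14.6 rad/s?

I₂ ≈ 4.50 kg·m²

With no external torque about the axis, L is conserved: I₁ω₁ = I₂ω₂.
I₂ = I₁ω₁ / ω₂ = (7.60)(8.64) / (14.6) = 4.498 kg·m².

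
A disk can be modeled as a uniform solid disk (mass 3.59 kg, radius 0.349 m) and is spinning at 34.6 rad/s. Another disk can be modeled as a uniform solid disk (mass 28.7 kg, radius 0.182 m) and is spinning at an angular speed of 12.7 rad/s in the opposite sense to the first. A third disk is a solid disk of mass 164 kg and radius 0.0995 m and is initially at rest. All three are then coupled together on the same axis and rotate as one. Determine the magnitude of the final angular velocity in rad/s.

No external torque acts about the common axis, so total angular momentum is conserved.
Moments of inertia: I_A = ½(3.59)(0.349)² = 0.2186 kg·m²; I_B = ½(28.7)(0.182)² = 0.4753 kg·m²; I_C = ½(164)(0.0995)² = 0.8118 kg·m².
Taking A's sense as positive: L = (0.2186)(34.6) − (0.4753)(12.7) = 1.528 kg·m²·rad/s.
Combined I = 0.2186 + 0.4753 + 0.8118 = 1.506 kg·m².
ω_f = L / I = 1.528 / 1.506 = 1.015 rad/s.

|ω_f| ≈ 1.01 rad/s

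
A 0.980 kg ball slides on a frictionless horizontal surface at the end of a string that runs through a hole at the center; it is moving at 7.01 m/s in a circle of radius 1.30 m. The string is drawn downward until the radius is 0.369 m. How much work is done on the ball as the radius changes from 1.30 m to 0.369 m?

W ≈ 275 J

Central (radial) force ⇒ zero torque about the center ⇒ m v r is constant.
v₂ = v₁ r₁ / r₂ = (7.01)(1.30) / (0.369) = 24.70 m/s.
W = ΔKE = ½m(v₂² − v₁²) = 274.8 J.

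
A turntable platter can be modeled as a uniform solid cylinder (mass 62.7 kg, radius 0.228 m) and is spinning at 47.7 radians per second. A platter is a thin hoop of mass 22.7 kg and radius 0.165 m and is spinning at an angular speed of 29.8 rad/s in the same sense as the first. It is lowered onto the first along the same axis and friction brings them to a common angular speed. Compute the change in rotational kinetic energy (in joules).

ΔKE ≈ -71.8 J

The coupling torques are internal; angular momentum about the shared axis is conserved.
Moments of inertia: I_A = ½(62.7)(0.228)² = 1.630 kg·m²; I_B = (22.7)(0.165)² = 0.6180 kg·m².
Taking A's sense as positive: L = (1.630)(47.7) + (0.6180)(29.8) = 96.15 kg·m²·rad/s.
Combined I = 1.630 + 0.6180 = 2.248 kg·m².
ω_f = L / I = 96.15 / 2.248 = 42.78 rad/s.
KE_i = ½ΣIω² = 2128 J; KE_f = ½(2.248)(42.78)² = 2057 J.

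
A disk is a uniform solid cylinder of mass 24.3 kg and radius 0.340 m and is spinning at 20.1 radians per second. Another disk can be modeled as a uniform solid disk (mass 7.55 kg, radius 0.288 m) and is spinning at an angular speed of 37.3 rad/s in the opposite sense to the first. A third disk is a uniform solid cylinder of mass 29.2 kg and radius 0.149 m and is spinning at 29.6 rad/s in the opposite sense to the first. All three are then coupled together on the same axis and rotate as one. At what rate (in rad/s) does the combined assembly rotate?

|ω_f| ≈ 3.41 rad/s

The coupling torques are internal; angular momentum about the shared axis is conserved.
Moments of inertia: I_A = ½(24.3)(0.340)² = 1.405 kg·m²; I_B = ½(7.55)(0.288)² = 0.3131 kg·m²; I_C = ½(29.2)(0.149)² = 0.3241 kg·m².
Taking A's sense as positive: L = (1.405)(20.1) − (0.3131)(37.3) − (0.3241)(29.6) = 6.958 kg·m²·rad/s.
Combined I = 1.405 + 0.3131 + 0.3241 = 2.042 kg·m².
ω_f = L / I = 6.958 / 2.042 = 3.408 rad/s.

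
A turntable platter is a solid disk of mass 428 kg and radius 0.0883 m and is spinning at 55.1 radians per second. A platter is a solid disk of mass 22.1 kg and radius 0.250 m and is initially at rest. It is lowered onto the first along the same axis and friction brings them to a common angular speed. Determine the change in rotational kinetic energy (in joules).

The coupling torques are internal; angular momentum about the shared axis is conserved.
Moments of inertia: I_A = ½(428)(0.0883)² = 1.669 kg·m²; I_B = ½(22.1)(0.250)² = 0.6906 kg·m².
Taking A's sense as positive: L = (1.669)(55.1) = 91.94 kg·m²·rad/s.
Combined I = 1.669 + 0.6906 = 2.359 kg·m².
ω_f = L / I = 91.94 / 2.359 = 38.97 rad/s.
KE_i = ½ΣIω² = 2533 J; KE_f = ½(2.359)(38.97)² = 1791 J.

ΔKE ≈ -741 J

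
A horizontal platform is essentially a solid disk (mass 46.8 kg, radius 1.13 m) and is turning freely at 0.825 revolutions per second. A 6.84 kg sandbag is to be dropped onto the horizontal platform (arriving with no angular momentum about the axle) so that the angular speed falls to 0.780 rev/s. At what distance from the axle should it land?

r ≈ 0.502 m

No external torque acts about the axle; L_before = L_after.
I_p = ½(46.8)(1.13)² = 29.88 kg·m².
I_p ω_i = (I_p + m r²) ω_f ⇒ m r² = I_p(ω_i/ω_f − 1) = 29.88(0.825/0.780 − 1) = 1.724 kg·m².
r = √(1.724/6.84) = 0.5020 m.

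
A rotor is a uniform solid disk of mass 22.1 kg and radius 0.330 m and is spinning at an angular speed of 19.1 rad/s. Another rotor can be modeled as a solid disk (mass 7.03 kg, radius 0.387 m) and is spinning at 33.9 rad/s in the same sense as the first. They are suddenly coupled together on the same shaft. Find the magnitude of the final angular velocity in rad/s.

|ω_f| ≈ 23.6 rad/s

No external torque acts about the common axis, so total angular momentum is conserved.
Moments of inertia: I_A = ½(22.1)(0.330)² = 1.203 kg·m²; I_B = ½(7.03)(0.387)² = 0.5264 kg·m².
Taking A's sense as positive: L = (1.203)(19.1) + (0.5264)(33.9) = 40.83 kg·m²·rad/s.
Combined I = 1.203 + 0.5264 = 1.730 kg·m².
ω_f = L / I = 40.83 / 1.730 = 23.60 rad/s.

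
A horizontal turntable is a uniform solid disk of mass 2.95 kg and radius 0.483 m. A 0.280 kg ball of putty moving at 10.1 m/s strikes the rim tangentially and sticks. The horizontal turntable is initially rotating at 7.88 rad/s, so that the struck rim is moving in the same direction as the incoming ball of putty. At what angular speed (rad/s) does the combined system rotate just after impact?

|ω_f| ≈ 9.96 rad/s

About the axle the impulsive forces during the collision are internal, so angular momentum about that axis is conserved.
I_p = ½(2.95)(0.483)² = 0.3441 kg·m². Taking the sense of the ball of putty's angular momentum as positive, L_{ball} = m v R = (0.280)(10.1)(0.483) = 1.366 kg·m²/s.
L_i = +I_p ω_p + m v R = +(0.3441)(7.88) + 1.366 = 4.077 kg·m²/s.
After sticking, I_f = I_p + m R² = 0.3441 + (0.280)(0.483)² = 0.4094 kg·m².
ω_f = L_i / I_f = 4.077 / 0.4094 = 9.959 rad/s.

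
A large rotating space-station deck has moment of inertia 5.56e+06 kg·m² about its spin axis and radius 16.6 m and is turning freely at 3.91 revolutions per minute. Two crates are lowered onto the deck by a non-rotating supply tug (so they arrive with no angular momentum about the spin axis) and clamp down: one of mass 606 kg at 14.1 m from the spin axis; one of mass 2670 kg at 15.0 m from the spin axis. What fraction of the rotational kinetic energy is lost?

No external torque acts about the spin axis; L_before = L_after.
Added inertia Σmr² = (606)(14.1)² + (2670)(15.0)² = 7.212e+05 kg·m²; I_f = 5.560e+06 + 7.212e+05 = 6.281e+06 kg·m².
ω_f = I_p ω_i / I_f = (5.560e+06)(3.91) / 6.281e+06 = 3.461 rpm.
KE_i = ½(5.560e+06)(0.4095 rad/s)² = 4.661e+05 J; KE_f = ½(6.281e+06)(0.3624)² = 4.126e+05 J.
Fraction lost = 0.1148.

fraction ≈ 0.115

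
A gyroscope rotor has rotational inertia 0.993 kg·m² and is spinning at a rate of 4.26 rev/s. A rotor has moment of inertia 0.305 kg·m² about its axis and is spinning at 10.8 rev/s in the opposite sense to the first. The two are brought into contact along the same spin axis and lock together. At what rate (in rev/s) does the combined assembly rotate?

|ω_f| ≈ 0.721 rev/s

No external torque acts about the common axis, so total angular momentum is conserved.
Taking A's sense as positive: L = (0.9930)(4.26) − (0.3050)(10.8) = 0.9362 kg·m²·rev/s.
Combined I = 0.9930 + 0.3050 = 1.298 kg·m².
ω_f = L / I = 0.9362 / 1.298 = 0.7212 rev/s.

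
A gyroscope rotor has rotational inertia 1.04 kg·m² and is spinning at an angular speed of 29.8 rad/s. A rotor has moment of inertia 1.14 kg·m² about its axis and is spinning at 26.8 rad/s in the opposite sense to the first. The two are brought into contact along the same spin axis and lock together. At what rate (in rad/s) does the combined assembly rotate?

No external torque acts about the common axis, so total angular momentum is conserved.
Taking A's sense as positive: L = (1.040)(29.8) − (1.140)(26.8) = 0.4400 kg·m²·rad/s.
Combined I = 1.040 + 1.140 = 2.180 kg·m².
ω_f = L / I = 0.4400 / 2.180 = 0.2018 rad/s.

|ω_f| ≈ 0.202 rad/s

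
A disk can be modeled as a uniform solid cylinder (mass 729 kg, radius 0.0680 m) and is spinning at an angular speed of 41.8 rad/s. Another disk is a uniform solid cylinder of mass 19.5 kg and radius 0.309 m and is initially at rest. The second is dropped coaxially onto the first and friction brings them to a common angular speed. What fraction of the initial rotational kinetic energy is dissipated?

The coupling torques are internal; angular momentum about the shared axis is conserved.
Moments of inertia: I_A = ½(729)(0.0680)² = 1.685 kg·m²; I_B = ½(19.5)(0.309)² = 0.9309 kg·m².
Taking A's sense as positive: L = (1.685)(41.8) = 70.45 kg·m²·rad/s.
Combined I = 1.685 + 0.9309 = 2.616 kg·m².
ω_f = L / I = 70.45 / 2.616 = 26.93 rad/s.
KE_i = ½ΣIω² = 1472 J; KE_f = ½(2.616)(26.93)² = 948.5 J.
Fraction dissipated = (KE_i − KE_f)/KE_i = 0.3558.

fraction ≈ 0.356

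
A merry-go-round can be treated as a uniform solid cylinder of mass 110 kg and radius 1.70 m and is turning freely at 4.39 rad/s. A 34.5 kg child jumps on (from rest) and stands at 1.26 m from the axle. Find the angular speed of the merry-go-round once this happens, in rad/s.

The added mass arrives with no angular momentum about the axle, and any external torque about the axle is negligible, so the system's angular momentum is conserved.
I_p = ½(110)(1.70)² = 158.9 kg·m².
Added inertia Σmr² = (34.5)(1.26)² = 54.77 kg·m²; I_f = 158.9 + 54.77 = 213.7 kg·m².
ω_f = I_p ω_i / I_f = (158.9)(4.39) / 213.7 = 3.265 rad/s.

ω_f ≈ 3.26 rad/s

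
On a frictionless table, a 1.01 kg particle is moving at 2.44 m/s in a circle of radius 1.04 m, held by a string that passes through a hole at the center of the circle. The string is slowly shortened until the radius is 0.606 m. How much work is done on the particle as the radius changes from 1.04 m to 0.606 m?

W ≈ 5.85 J

Central (radial) force ⇒ zero torque about the center ⇒ m v r is constant.
v₂ = v₁ r₁ / r₂ = (2.44)(1.04) / (0.606) = 4.187 m/s.
W = ΔKE = ½m(v₂² − v₁²) = 5.849 J.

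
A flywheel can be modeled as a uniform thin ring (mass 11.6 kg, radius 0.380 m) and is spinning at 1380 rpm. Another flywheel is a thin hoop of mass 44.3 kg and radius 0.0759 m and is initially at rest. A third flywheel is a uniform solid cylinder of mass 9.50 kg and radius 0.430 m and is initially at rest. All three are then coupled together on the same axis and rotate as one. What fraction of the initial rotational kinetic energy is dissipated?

fraction ≈ 0.404

The coupling torques are internal; angular momentum about the shared axis is conserved.
Moments of inertia: I_A = (11.6)(0.380)² = 1.675 kg·m²; I_B = (44.3)(0.0759)² = 0.2552 kg·m²; I_C = ½(9.50)(0.430)² = 0.8783 kg·m².
Taking A's sense as positive: L = (1.675)(1380) = 2312 kg·m²·rpm.
Combined I = 1.675 + 0.2552 + 0.8783 = 2.809 kg·m².
ω_f = L / I = 2312 / 2.809 = 823.1 rpm.
KE_i = ½ΣIω² = 17490 J; KE_f = ½(2.809)(86.19)² = 10430 J.
Fraction dissipated = (KE_i − KE_f)/KE_i = 0.4036.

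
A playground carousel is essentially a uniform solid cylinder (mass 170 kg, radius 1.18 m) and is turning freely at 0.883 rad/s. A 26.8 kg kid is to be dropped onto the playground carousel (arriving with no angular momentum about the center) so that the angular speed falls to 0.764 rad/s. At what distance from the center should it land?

The added mass arrives with no angular momentum about the center, and any external torque about the center is negligible, so the system's angular momentum is conserved.
I_p = ½(170)(1.18)² = 118.4 kg·m².
I_p ω_i = (I_p + m r²) ω_f ⇒ m r² = I_p(ω_i/ω_f − 1) = 118.4(0.883/0.764 − 1) = 18.43 kg·m².
r = √(18.43/26.8) = 0.8294 m.

r ≈ 0.829 m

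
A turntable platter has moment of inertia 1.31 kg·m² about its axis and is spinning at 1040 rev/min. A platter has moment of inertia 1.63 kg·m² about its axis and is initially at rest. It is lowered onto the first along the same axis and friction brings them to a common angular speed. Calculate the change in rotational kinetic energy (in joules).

ΔKE ≈ -4310 J

No external torque acts about the common axis, so total angular momentum is conserved.
Taking A's sense as positive: L = (1.310)(1040) = 1362 kg·m²·rpm.
Combined I = 1.310 + 1.630 = 2.940 kg·m².
ω_f = L / I = 1362 / 2.940 = 463.4 rpm.
KE_i = ½ΣIω² = 7769 J; KE_f = ½(2.940)(48.53)² = 3462 J.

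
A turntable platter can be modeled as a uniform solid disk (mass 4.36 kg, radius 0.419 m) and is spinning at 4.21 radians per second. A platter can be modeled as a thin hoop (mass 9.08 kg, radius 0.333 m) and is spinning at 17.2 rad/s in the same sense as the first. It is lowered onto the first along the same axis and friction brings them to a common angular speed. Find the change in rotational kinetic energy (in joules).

ΔKE ≈ -23.4 J

No external torque acts about the common axis, so total angular momentum is conserved.
Moments of inertia: I_A = ½(4.36)(0.419)² = 0.3827 kg·m²; I_B = (9.08)(0.333)² = 1.007 kg·m².
Taking A's sense as positive: L = (0.3827)(4.21) + (1.007)(17.2) = 18.93 kg·m²·rad/s.
Combined I = 0.3827 + 1.007 = 1.390 kg·m².
ω_f = L / I = 18.93 / 1.390 = 13.62 rad/s.
KE_i = ½ΣIω² = 152.3 J; KE_f = ½(1.390)(13.62)² = 128.9 J.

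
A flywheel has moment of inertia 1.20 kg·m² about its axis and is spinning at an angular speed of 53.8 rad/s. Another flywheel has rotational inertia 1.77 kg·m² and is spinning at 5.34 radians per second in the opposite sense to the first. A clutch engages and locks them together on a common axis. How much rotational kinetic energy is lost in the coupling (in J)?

No external torque acts about the common axis, so total angular momentum is conserved.
Taking A's sense as positive: L = (1.200)(53.8) − (1.770)(5.34) = 55.11 kg·m²·rad/s.
Combined I = 1.200 + 1.770 = 2.970 kg·m².
ω_f = L / I = 55.11 / 2.970 = 18.55 rad/s.
KE_i = ½ΣIω² = 1762 J; KE_f = ½(2.970)(18.55)² = 511.3 J.

ΔKE lost ≈ 1250 J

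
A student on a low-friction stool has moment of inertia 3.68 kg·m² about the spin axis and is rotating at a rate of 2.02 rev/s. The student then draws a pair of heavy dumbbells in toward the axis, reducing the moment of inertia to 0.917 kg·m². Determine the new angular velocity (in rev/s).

ω₂ ≈ 8.11 rev/s

Angular momentum about the spin axis is conserved since the torque about it is zero.
ω₂ = I₁ω₁ / I₂ = (3.680)(2.02 rev/s) / (0.9170) = 8.106 rev/s.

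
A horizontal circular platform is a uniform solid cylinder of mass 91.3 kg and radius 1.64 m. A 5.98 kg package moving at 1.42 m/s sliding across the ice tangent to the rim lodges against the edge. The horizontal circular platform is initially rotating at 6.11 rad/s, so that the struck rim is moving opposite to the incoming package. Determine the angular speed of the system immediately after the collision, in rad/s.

About the central axle the impulsive forces during the collision are internal, so angular momentum about that axis is conserved.
I_p = ½(91.3)(1.64)² = 122.8 kg·m². Taking the sense of the package's angular momentum as positive, L_{package} = m v R = (5.98)(1.42)(1.64) = 13.93 kg·m²/s.
L_i = −I_p ω_p + m v R = −(122.8)(6.11) + 13.93 = -736.3 kg·m²/s.
After sticking, I_f = I_p + m R² = 122.8 + (5.98)(1.64)² = 138.9 kg·m².
ω_f = L_i / I_f = -736.3 / 138.9 = -5.302 rad/s.

|ω_f| ≈ 5.30 rad/s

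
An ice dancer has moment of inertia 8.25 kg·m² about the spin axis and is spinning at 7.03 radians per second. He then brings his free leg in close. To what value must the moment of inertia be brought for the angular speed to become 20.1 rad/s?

With no external torque about the axis, L is conserved: I₁ω₁ = I₂ω₂.
I₂ = I₁ω₁ / ω₂ = (8.25)(7.03) / (20.1) = 2.885 kg·m².

I₂ ≈ 2.89 kg·m²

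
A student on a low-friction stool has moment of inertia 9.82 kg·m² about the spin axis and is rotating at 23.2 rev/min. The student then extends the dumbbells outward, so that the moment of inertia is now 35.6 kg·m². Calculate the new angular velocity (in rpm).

ω₂ ≈ 6.40 rpm

With no external torque about the axis, L is conserved: I₁ω₁ = I₂ω₂.
ω₂ = I₁ω₁ / I₂ = (9.820)(23.2 rpm) / (35.60) = 6.400 rpm.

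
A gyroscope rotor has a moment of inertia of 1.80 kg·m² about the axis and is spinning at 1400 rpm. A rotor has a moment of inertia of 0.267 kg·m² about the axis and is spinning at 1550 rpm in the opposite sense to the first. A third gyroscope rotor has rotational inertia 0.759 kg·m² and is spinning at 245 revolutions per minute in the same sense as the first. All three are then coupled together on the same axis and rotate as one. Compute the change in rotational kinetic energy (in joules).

No external torque acts about the common axis, so total angular momentum is conserved.
Taking A's sense as positive: L = (1.800)(1400) − (0.2670)(1550) + (0.7590)(245) = 2292 kg·m²·rpm.
Combined I = 1.800 + 0.2670 + 0.7590 = 2.826 kg·m².
ω_f = L / I = 2292 / 2.826 = 811.1 rpm.
KE_i = ½ΣIω² = 23110 J; KE_f = ½(2.826)(84.94)² = 10190 J.

ΔKE ≈ -12900 J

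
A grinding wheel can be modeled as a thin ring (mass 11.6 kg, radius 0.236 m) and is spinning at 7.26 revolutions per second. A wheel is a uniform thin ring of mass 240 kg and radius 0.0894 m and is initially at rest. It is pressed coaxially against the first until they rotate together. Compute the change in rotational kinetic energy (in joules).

ΔKE ≈ -503 J

The coupling torques are internal; angular momentum about the shared axis is conserved.
Moments of inertia: I_A = (11.6)(0.236)² = 0.6461 kg·m²; I_B = (240)(0.0894)² = 1.918 kg·m².
Taking A's sense as positive: L = (0.6461)(7.26) = 4.690 kg·m²·rev/s.
Combined I = 0.6461 + 1.918 = 2.564 kg·m².
ω_f = L / I = 4.690 / 2.564 = 1.829 rev/s.
KE_i = ½ΣIω² = 672.2 J; KE_f = ½(2.564)(11.49)² = 169.4 J.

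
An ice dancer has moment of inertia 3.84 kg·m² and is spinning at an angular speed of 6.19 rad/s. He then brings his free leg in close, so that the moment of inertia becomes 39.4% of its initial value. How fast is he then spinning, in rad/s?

ω₂ ≈ 15.7 rad/s

Angular momentum about the spin axis is conserved since the torque about it is zero.
I₂ = 0.394 × 3.84 = 1.513 kg·m².
ω₂ = I₁ω₁ / I₂ = (3.840)(6.19 rad/s) / (1.513) = 15.71 rad/s.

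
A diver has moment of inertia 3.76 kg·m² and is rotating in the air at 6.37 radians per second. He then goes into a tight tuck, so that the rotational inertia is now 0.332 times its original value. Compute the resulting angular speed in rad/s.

ω₂ ≈ 19.2 rad/s

No external torque acts about the spin axis, so angular momentum is conserved.
I₂ = 0.332 × 3.76 = 1.248 kg·m².
ω₂ = I₁ω₁ / I₂ = (3.760)(6.37 rad/s) / (1.248) = 19.19 rad/s.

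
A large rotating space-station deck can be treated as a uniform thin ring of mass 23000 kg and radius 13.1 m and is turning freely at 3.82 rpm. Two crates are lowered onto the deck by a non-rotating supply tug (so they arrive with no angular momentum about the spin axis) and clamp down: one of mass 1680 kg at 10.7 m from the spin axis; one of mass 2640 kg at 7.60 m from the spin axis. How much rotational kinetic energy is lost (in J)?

energy lost ≈ 25400 J

The added mass arrives with no angular momentum about the spin axis, and any external torque about the spin axis is negligible, so the system's angular momentum is conserved.
I_p = (23000)(13.1)² = 3.947e+06 kg·m².
Added inertia Σmr² = (1680)(10.7)² + (2640)(7.60)² = 3.448e+05 kg·m²; I_f = 3.947e+06 + 3.448e+05 = 4.292e+06 kg·m².
ω_f = I_p ω_i / I_f = (3.947e+06)(3.82) / 4.292e+06 = 3.513 rpm.
KE_i = ½(3.947e+06)(0.4000 rad/s)² = 3.158e+05 J; KE_f = ½(4.292e+06)(0.3679)² = 2.904e+05 J.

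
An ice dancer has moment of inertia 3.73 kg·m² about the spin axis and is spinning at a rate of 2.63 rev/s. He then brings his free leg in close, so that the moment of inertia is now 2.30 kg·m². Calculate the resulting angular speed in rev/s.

With no external torque about the axis, L is conserved: I₁ω₁ = I₂ω₂.
ω₂ = I₁ω₁ / I₂ = (3.730)(2.63 rev/s) / (2.300) = 4.265 rev/s.

ω₂ ≈ 4.27 rev/s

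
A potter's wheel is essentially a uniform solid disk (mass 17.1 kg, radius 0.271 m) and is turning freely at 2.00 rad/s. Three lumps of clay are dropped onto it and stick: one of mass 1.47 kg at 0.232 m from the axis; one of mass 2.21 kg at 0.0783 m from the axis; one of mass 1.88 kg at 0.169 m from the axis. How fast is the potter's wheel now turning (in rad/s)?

ω_f ≈ 1.62 rad/s

The added mass arrives with no angular momentum about the axis, and any external torque about the axis is negligible, so the system's angular momentum is conserved.
I_p = ½(17.1)(0.271)² = 0.6279 kg·m².
Added inertia Σmr² = (1.47)(0.232)² + (2.21)(0.0783)² + (1.88)(0.169)² = 0.1464 kg·m²; I_f = 0.6279 + 0.1464 = 0.7743 kg·m².
ω_f = I_p ω_i / I_f = (0.6279)(2.00) / 0.7743 = 1.622 rad/s.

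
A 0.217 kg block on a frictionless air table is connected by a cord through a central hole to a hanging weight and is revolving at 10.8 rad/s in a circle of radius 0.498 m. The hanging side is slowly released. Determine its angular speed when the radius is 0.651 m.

ω₂ ≈ 6.32 rad/s

No torque about the axis ⇒ m r₁² ω₁ = m r₂² ω₂.
ω₂ = ω₁ (r₁/r₂)² = (10.8)(0.498/0.651)² = 6.320 rad/s.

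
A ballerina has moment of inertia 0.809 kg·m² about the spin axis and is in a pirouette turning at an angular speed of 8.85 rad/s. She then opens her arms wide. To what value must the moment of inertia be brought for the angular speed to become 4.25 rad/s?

I₂ ≈ 1.68 kg·m²

No external torque acts about the spin axis, so angular momentum is conserved.
I₂ = I₁ω₁ / ω₂ = (0.809)(8.85) / (4.25) = 1.685 kg·m².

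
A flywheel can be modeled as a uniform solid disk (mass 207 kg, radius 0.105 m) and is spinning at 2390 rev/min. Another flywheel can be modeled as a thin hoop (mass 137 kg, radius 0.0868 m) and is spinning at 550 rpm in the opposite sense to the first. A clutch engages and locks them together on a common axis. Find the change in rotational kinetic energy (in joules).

ΔKE ≈ -25700 J

The coupling torques are internal; angular momentum about the shared axis is conserved.
Moments of inertia: I_A = ½(207)(0.105)² = 1.141 kg·m²; I_B = (137)(0.0868)² = 1.032 kg·m².
Taking A's sense as positive: L = (1.141)(2390) − (1.032)(550) = 2159 kg·m²·rpm.
Combined I = 1.141 + 1.032 = 2.173 kg·m².
ω_f = L / I = 2159 / 2.173 = 993.7 rpm.
KE_i = ½ΣIω² = 37450 J; KE_f = ½(2.173)(104.1)² = 11770 J.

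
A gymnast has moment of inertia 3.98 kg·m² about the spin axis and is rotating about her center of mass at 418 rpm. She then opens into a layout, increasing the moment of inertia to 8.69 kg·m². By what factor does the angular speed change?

No external torque acts about the spin axis, so angular momentum is conserved.
ω₂/ω₁ = I₁/I₂ = 3.980 / 8.690 = 0.4580.

ω₂/ω₁ ≈ 0.458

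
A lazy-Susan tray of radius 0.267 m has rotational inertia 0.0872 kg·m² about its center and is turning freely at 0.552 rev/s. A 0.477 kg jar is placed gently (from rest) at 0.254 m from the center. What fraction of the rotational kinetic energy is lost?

fraction ≈ 0.261

No external torque acts about the center; L_before = L_after.
Added inertia Σmr² = (0.477)(0.254)² = 0.03077 kg·m²; I_f = 0.08720 + 0.03077 = 0.1180 kg·m².
ω_f = I_p ω_i / I_f = (0.08720)(0.552) / 0.1180 = 0.4080 rev/s.
KE_i = ½(0.08720)(3.468 rad/s)² = 0.5245 J; KE_f = ½(0.1180)(2.564)² = 0.3877 J.
Fraction lost = 0.2609.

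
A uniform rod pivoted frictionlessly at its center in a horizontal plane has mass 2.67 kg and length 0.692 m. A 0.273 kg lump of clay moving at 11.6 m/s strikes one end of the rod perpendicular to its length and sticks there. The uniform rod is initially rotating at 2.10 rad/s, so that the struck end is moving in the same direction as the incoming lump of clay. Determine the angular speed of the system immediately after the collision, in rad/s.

|ω_f| ≈ 9.48 rad/s

The axle reaction passes through the pivot and exerts no torque about it; angular momentum about the pivot is conserved through the impact.
I_p = (1/12)(2.67)(0.692)² = 0.1065 kg·m². Taking the sense of the lump of clay's angular momentum as positive, L_{lump} = m v R = (0.273)(11.6)(0.692/2) = 1.096 kg·m²/s.
L_i = +I_p ω_p + m v R = +(0.1065)(2.10) + 1.096 = 1.319 kg·m²/s.
After sticking, I_f = I_p + m R² = 0.1065 + (0.273)(0.692/2)² = 0.1392 kg·m².
ω_f = L_i / I_f = 1.319 / 0.1392 = 9.477 rad/s.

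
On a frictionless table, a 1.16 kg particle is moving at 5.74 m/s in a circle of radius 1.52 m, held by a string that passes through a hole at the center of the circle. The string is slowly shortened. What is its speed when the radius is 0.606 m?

Central (radial) force ⇒ zero torque about the center ⇒ m v r is constant.
v₂ = v₁ r₁ / r₂ = (5.74)(1.52) / (0.606) = 14.40 m/s.

v₂ ≈ 14.4 m/s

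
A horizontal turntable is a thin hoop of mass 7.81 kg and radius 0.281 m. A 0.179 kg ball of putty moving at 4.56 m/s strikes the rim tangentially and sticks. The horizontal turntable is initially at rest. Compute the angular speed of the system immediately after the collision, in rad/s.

|ω_f| ≈ 0.364 rad/s

About the axle the impulsive forces during the collision are internal, so angular momentum about that axis is conserved.
I_p = (7.81)(0.281)² = 0.6167 kg·m². Taking the sense of the ball of putty's angular momentum as positive, L_{ball} = m v R = (0.179)(4.56)(0.281) = 0.2294 kg·m²/s.
L_i = 0 + 0.2294 = 0.2294 kg·m²/s.
After sticking, I_f = I_p + m R² = 0.6167 + (0.179)(0.281)² = 0.6308 kg·m².
ω_f = L_i / I_f = 0.2294 / 0.6308 = 0.3636 rad/s.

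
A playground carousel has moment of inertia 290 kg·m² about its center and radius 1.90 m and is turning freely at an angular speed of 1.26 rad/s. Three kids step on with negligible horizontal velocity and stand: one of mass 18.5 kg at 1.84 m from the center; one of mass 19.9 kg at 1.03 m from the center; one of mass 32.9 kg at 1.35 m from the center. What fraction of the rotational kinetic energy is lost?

fraction ≈ 0.331

The added mass arrives with no angular momentum about the center, and any external torque about the center is negligible, so the system's angular momentum is conserved.
Added inertia Σmr² = (18.5)(1.84)² + (19.9)(1.03)² + (32.9)(1.35)² = 143.7 kg·m²; I_f = 290.0 + 143.7 = 433.7 kg·m².
ω_f = I_p ω_i / I_f = (290.0)(1.26) / 433.7 = 0.8425 rad/s.
KE_i = ½(290.0)(1.260 rad/s)² = 230.2 J; KE_f = ½(433.7)(0.8425)² = 153.9 J.
Fraction lost = 0.3313.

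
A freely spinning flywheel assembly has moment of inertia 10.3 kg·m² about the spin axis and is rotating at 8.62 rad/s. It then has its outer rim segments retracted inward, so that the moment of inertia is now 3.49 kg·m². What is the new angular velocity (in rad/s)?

ω₂ ≈ 25.4 rad/s

With no external torque about the axis, L is conserved: I₁ω₁ = I₂ω₂.
ω₂ = I₁ω₁ / I₂ = (10.30)(8.62 rad/s) / (3.490) = 25.44 rad/s.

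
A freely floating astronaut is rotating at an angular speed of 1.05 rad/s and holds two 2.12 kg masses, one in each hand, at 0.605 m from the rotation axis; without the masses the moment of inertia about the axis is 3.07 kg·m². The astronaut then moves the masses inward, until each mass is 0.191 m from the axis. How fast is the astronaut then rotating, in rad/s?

With no external torque about the axis, L is conserved: I₁ω₁ = I₂ω₂.
I₁ = 3.07 + 2(2.12)(0.605)² = 4.622 kg·m²; I₂ = 3.07 + 2(2.12)(0.191)² = 3.225 kg·m².
ω₂ = I₁ω₁ / I₂ = (4.622)(1.05 rad/s) / (3.225) = 1.505 rad/s.

ω₂ ≈ 1.50 rad/s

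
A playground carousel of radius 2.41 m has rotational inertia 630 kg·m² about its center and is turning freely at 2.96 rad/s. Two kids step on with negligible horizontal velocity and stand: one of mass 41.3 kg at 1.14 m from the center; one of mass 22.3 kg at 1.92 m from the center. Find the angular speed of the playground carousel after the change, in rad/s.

ω_f ≈ 2.43 rad/s

No external torque acts about the center; L_before = L_after.
Added inertia Σmr² = (41.3)(1.14)² + (22.3)(1.92)² = 135.9 kg·m²; I_f = 630.0 + 135.9 = 765.9 kg·m².
ω_f = I_p ω_i / I_f = (630.0)(2.96) / 765.9 = 2.435 rad/s.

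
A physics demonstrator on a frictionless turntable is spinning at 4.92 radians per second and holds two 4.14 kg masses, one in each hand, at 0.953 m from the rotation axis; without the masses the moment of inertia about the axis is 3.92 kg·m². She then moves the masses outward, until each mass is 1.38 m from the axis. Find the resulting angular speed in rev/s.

Angular momentum about the spin axis is conserved since the torque about it is zero.
I₁ = 3.92 + 2(4.14)(0.953)² = 11.44 kg·m²; I₂ = 3.92 + 2(4.14)(1.38)² = 19.69 kg·m².
ω₂ = I₁ω₁ / I₂ = (11.44)(4.92 rad/s) / (19.69) = 2.859 rad/s = 0.4550 rev/s.

ω₂ ≈ 0.455 rev/s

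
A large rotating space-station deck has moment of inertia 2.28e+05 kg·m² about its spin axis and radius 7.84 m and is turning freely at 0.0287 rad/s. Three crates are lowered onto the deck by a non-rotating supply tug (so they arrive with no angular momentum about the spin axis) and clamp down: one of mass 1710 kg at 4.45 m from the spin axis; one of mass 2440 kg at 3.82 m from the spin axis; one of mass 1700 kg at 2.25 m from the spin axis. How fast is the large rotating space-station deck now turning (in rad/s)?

No external torque acts about the spin axis; L_before = L_after.
Added inertia Σmr² = (1710)(4.45)² + (2440)(3.82)² + (1700)(2.25)² = 78070 kg·m²; I_f = 2.280e+05 + 78070 = 3.061e+05 kg·m².
ω_f = I_p ω_i / I_f = (2.280e+05)(0.0287) / 3.061e+05 = 0.02138 rad/s.

ω_f ≈ 0.0214 rad/s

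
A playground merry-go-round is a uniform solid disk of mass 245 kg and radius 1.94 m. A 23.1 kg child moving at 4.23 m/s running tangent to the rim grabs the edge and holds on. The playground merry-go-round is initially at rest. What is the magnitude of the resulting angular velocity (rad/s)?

|ω_f| ≈ 0.346 rad/s

About the axle the impulsive forces during the collision are internal, so angular momentum about that axis is conserved.
I_p = ½(245)(1.94)² = 461.0 kg·m². Taking the sense of the child's angular momentum as positive, L_{child} = m v R = (23.1)(4.23)(1.94) = 189.6 kg·m²/s.
L_i = 0 + 189.6 = 189.6 kg·m²/s.
After sticking, I_f = I_p + m R² = 461.0 + (23.1)(1.94)² = 548.0 kg·m².
ω_f = L_i / I_f = 189.6 / 548.0 = 0.3459 rad/s.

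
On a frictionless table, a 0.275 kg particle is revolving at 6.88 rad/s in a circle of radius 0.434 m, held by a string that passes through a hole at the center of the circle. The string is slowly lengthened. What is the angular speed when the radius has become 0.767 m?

The constraining force is radial, so m r² ω about the center is conserved.
ω₂ = ω₁ (r₁/r₂)² = (6.88)(0.434/0.767)² = 2.203 rad/s.

ω₂ ≈ 2.20 rad/s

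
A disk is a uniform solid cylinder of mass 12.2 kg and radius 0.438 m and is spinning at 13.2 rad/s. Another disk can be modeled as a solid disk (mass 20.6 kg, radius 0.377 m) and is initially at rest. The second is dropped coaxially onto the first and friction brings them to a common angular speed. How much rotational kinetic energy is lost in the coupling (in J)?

No external torque acts about the common axis, so total angular momentum is conserved.
Moments of inertia: I_A = ½(12.2)(0.438)² = 1.170 kg·m²; I_B = ½(20.6)(0.377)² = 1.464 kg·m².
Taking A's sense as positive: L = (1.170)(13.2) = 15.45 kg·m²·rad/s.
Combined I = 1.170 + 1.464 = 2.634 kg·m².
ω_f = L / I = 15.45 / 2.634 = 5.864 rad/s.
KE_i = ½ΣIω² = 102.0 J; KE_f = ½(2.634)(5.864)² = 45.29 J.

ΔKE lost ≈ 56.7 J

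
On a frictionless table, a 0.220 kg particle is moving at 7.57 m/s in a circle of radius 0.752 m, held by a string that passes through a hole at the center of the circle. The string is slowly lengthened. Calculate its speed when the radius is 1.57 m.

v₂ ≈ 3.63 m/s

Central (radial) force ⇒ zero torque about the center ⇒ m v r is constant.
v₂ = v₁ r₁ / r₂ = (7.57)(0.752) / (1.57) = 3.626 m/s.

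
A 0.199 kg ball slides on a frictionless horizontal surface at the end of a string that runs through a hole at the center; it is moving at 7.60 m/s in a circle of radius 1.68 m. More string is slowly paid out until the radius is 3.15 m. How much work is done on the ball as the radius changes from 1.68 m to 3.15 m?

Central (radial) force ⇒ zero torque about the center ⇒ m v r is constant.
v₂ = v₁ r₁ / r₂ = (7.60)(1.68) / (3.15) = 4.053 m/s.
W = ΔKE = ½m(v₂² − v₁²) = -4.112 J.

W ≈ -4.11 J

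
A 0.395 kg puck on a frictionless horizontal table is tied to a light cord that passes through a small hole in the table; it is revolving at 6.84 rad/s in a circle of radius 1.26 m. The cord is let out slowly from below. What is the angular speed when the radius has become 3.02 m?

The constraining force is radial, so m r² ω about the center is conserved.
ω₂ = ω₁ (r₁/r₂)² = (6.84)(1.26/3.02)² = 1.191 rad/s.

ω₂ ≈ 1.19 rad/s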